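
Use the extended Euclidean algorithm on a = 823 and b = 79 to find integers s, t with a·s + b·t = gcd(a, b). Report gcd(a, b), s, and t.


Euclidean algorithm on (823, 79) — divide until remainder is 0:
  823 = 10 · 79 + 33
  79 = 2 · 33 + 13
  33 = 2 · 13 + 7
  13 = 1 · 7 + 6
  7 = 1 · 6 + 1
  6 = 6 · 1 + 0
gcd(823, 79) = 1.
Track Bezout coefficients alongside the remainders: start with r₀ = 823 = a·1 + b·0 (s = 1, t = 0) and r₁ = 79 = a·0 + b·1 (s = 0, t = 1); each new remainder r_{k+1} = r_{k-1} − q_k·r_k inherits s_{k+1} = s_{k-1} − q_k·s_k, t_{k+1} = t_{k-1} − q_k·t_k, so r_k = a·s_k + b·t_k at every step:
  q = 10: r = 33, s = 1 − 10·0 = 1, t = 0 − 10·1 = -10  (check: 823·1 + 79·(-10) = 33)
  q = 2: r = 13, s = 0 − 2·1 = -2, t = 1 − 2·(-10) = 21  (check: 823·(-2) + 79·21 = 13)
  q = 2: r = 7, s = 1 − 2·(-2) = 5, t = -10 − 2·21 = -52  (check: 823·5 + 79·(-52) = 7)
  q = 1: r = 6, s = -2 − 1·5 = -7, t = 21 − 1·(-52) = 73  (check: 823·(-7) + 79·73 = 6)
  q = 1: r = 1, s = 5 − 1·(-7) = 12, t = -52 − 1·73 = -125  (check: 823·12 + 79·(-125) = 1)
The row with r = 1 (the gcd) gives the Bezout coefficients s = 12, t = -125.
Result: 823 · (12) + 79 · (-125) = 1.

gcd(823, 79) = 1; s = 12, t = -125 (check: 823·12 + 79·(-125) = 1).


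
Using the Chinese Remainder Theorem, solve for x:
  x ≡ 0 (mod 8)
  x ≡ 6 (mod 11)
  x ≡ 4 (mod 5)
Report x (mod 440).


Moduli 8, 11, 5 are pairwise coprime; by CRT there is a unique solution modulo M = 8 · 11 · 5 = 440.
Solve pairwise, accumulating the modulus:
  Start with x ≡ 0 (mod 8).
  Combine with x ≡ 6 (mod 11): since gcd(8, 11) = 1, we get a unique residue mod 88.
    Write x = 0 + 8·t and substitute into x ≡ 6 (mod 11): 8·t ≡ 6 − 0 = 6 (mod 11).
    The inverse of 8 mod 11 is 7 (since 8·7 = 56 = 5·11 + 1), so t ≡ 7·6 = 42 ≡ 9 (mod 11).
    Then x = 0 + 8·9 = 72, valid modulo lcm(8, 11) = 88: x ≡ 72 (mod 88).
  Combine with x ≡ 4 (mod 5): since gcd(88, 5) = 1, we get a unique residue mod 440.
    Write x = 72 + 88·t and substitute into x ≡ 4 (mod 5): 88·t ≡ 4 − 72 = -68 (mod 5).
    Reduce coefficients mod 5: 3·t ≡ 2 (mod 5).
    The inverse of 3 mod 5 is 2 (since 3·2 = 6 = 1·5 + 1), so t ≡ 2·2 = 4 ≡ 4 (mod 5).
    Then x = 72 + 88·4 = 424, valid modulo lcm(88, 5) = 440: x ≡ 424 (mod 440).
Verify: 424 mod 8 = 0 ✓, 424 mod 11 = 6 ✓, 424 mod 5 = 4 ✓.

x ≡ 424 (mod 440).


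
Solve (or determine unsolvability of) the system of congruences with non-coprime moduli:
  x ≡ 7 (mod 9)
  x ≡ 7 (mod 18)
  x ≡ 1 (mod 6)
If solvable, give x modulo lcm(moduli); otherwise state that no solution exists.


Moduli 9, 18, 6 are not pairwise coprime, so CRT works modulo lcm(m_i) when all pairwise compatibility conditions hold.
Pairwise compatibility: gcd(m_i, m_j) must divide a_i - a_j for every pair.
Merge one congruence at a time:
  Start: x ≡ 7 (mod 9).
  Combine with x ≡ 7 (mod 18): gcd(9, 18) = 9; 7 - 7 = 0, which IS divisible by 9, so compatible.
    Write x = 7 + 9·t and substitute into x ≡ 7 (mod 18): 9·t ≡ 7 − 7 = 0 (mod 18).
    Divide the congruence (and modulus) by g = 9: 1·t ≡ 0 (mod 2).
    So t ≡ 0 (mod 2).
    Then x = 7 + 9·0 = 7, valid modulo lcm(9, 18) = 18: x ≡ 7 (mod 18).
  Combine with x ≡ 1 (mod 6): gcd(18, 6) = 6; 1 - 7 = -6, which IS divisible by 6, so compatible.
    Write x = 7 + 18·t and substitute into x ≡ 1 (mod 6): 18·t ≡ 1 − 7 = -6 (mod 6).
    Divide the congruence (and modulus) by g = 6: 3·t ≡ -1 (mod 1).
    Modulo 1 every t works; take t = 0.
    Then x = 7 + 18·0 = 7, valid modulo lcm(18, 6) = 18: x ≡ 7 (mod 18).
Verify: 7 mod 9 = 7, 7 mod 18 = 7, 7 mod 6 = 1.

x ≡ 7 (mod 18).


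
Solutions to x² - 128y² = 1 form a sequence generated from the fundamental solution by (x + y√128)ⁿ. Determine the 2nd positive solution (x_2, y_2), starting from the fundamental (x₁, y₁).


Step 1: Find the fundamental solution (x₁, y₁) of x² - 128y² = 1.
  Expand √128 as a continued fraction. a₀ = ⌊√128⌋ = 11; iterate m_{k+1} = d_k·a_k − m_k, d_{k+1} = (128 − m_{k+1}²)/d_k, a_{k+1} = ⌊(a₀ + m_{k+1})/d_{k+1}⌋ (starting m₀ = 0, d₀ = 1), with convergents p_k = a_k·p_{k-1} + p_{k-2}, q_k = a_k·q_{k-1} + q_{k-2} (p₋₁ = 1, q₋₁ = 0):
  k = 0: a₀ = 11; p₀/q₀ = 11/1; p₀² − 128·q₀² = 121 − 128 = -7.
  k = 1: m = 11, d = 7, a = ⌊(11 + 11)/7⌋ = 3; p/q = (3·11 + 1)/(3·1 + 0) = 34/3; p² − 128·q² = 1156 − 1152 = 4.
  k = 2: m = 10, d = 4, a = ⌊(11 + 10)/4⌋ = 5; p/q = (5·34 + 11)/(5·3 + 1) = 181/16; p² − 128·q² = 32761 − 32768 = -7.
  k = 3: m = 10, d = 7, a = ⌊(11 + 10)/7⌋ = 3; p/q = (3·181 + 34)/(3·16 + 3) = 577/51; p² − 128·q² = 332929 − 332928 = 1.
  The first convergent with p² − 128·q² = 1 gives the fundamental solution (x₁, y₁) = (577, 51).
Step 2: Apply the recurrence (x_{n+1}, y_{n+1}) = (x₁x_n + 128y₁y_n, x₁y_n + y₁x_n) repeatedly.
  From (x_1, y_1) = (577, 51): x_2 = 577·577 + 128·51·51 = 665857; y_2 = 577·51 + 51·577 = 58854.
Step 3: Verify x_2² - 128·y_2² = 443365544449 - 443365544448 = 1 (should be 1). ✓

(x_1, y_1) = (577, 51); (x_2, y_2) = (665857, 58854).


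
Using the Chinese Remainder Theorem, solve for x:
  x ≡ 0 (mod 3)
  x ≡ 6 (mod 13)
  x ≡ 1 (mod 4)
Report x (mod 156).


Moduli 3, 13, 4 are pairwise coprime; by CRT there is a unique solution modulo M = 3 · 13 · 4 = 156.
Solve pairwise, accumulating the modulus:
  Start with x ≡ 0 (mod 3).
  Combine with x ≡ 6 (mod 13): since gcd(3, 13) = 1, we get a unique residue mod 39.
    Write x = 0 + 3·t and substitute into x ≡ 6 (mod 13): 3·t ≡ 6 − 0 = 6 (mod 13).
    The inverse of 3 mod 13 is 9 (since 3·9 = 27 = 2·13 + 1), so t ≡ 9·6 = 54 ≡ 2 (mod 13).
    Then x = 0 + 3·2 = 6, valid modulo lcm(3, 13) = 39: x ≡ 6 (mod 39).
  Combine with x ≡ 1 (mod 4): since gcd(39, 4) = 1, we get a unique residue mod 156.
    Write x = 6 + 39·t and substitute into x ≡ 1 (mod 4): 39·t ≡ 1 − 6 = -5 (mod 4).
    Reduce coefficients mod 4: 3·t ≡ 3 (mod 4).
    The inverse of 3 mod 4 is 3 (since 3·3 = 9 = 2·4 + 1), so t ≡ 3·3 = 9 ≡ 1 (mod 4).
    Then x = 6 + 39·1 = 45, valid modulo lcm(39, 4) = 156: x ≡ 45 (mod 156).
Verify: 45 mod 3 = 0 ✓, 45 mod 13 = 6 ✓, 45 mod 4 = 1 ✓.

x ≡ 45 (mod 156).


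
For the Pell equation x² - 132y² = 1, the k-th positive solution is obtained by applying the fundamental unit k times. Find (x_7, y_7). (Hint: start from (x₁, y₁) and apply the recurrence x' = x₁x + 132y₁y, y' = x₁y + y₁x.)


Step 1: Find the fundamental solution (x₁, y₁) of x² - 132y² = 1.
  Expand √132 as a continued fraction. a₀ = ⌊√132⌋ = 11; iterate m_{k+1} = d_k·a_k − m_k, d_{k+1} = (132 − m_{k+1}²)/d_k, a_{k+1} = ⌊(a₀ + m_{k+1})/d_{k+1}⌋ (starting m₀ = 0, d₀ = 1), with convergents p_k = a_k·p_{k-1} + p_{k-2}, q_k = a_k·q_{k-1} + q_{k-2} (p₋₁ = 1, q₋₁ = 0):
  k = 0: a₀ = 11; p₀/q₀ = 11/1; p₀² − 132·q₀² = 121 − 132 = -11.
  k = 1: m = 11, d = 11, a = ⌊(11 + 11)/11⌋ = 2; p/q = (2·11 + 1)/(2·1 + 0) = 23/2; p² − 132·q² = 529 − 528 = 1.
  The first convergent with p² − 132·q² = 1 gives the fundamental solution (x₁, y₁) = (23, 2).
Step 2: Apply the recurrence (x_{n+1}, y_{n+1}) = (x₁x_n + 132y₁y_n, x₁y_n + y₁x_n) repeatedly.
  From (x_1, y_1) = (23, 2): x_2 = 23·23 + 132·2·2 = 1057; y_2 = 23·2 + 2·23 = 92.
  From (x_2, y_2) = (1057, 92): x_3 = 23·1057 + 132·2·92 = 48599; y_3 = 23·92 + 2·1057 = 4230.
  From (x_3, y_3) = (48599, 4230): x_4 = 23·48599 + 132·2·4230 = 2234497; y_4 = 23·4230 + 2·48599 = 194488.
  From (x_4, y_4) = (2234497, 194488): x_5 = 23·2234497 + 132·2·194488 = 102738263; y_5 = 23·194488 + 2·2234497 = 8942218.
  From (x_5, y_5) = (102738263, 8942218): x_6 = 23·102738263 + 132·2·8942218 = 4723725601; y_6 = 23·8942218 + 2·102738263 = 411147540.
  From (x_6, y_6) = (4723725601, 411147540): x_7 = 23·4723725601 + 132·2·411147540 = 217188639383; y_7 = 23·411147540 + 2·4723725601 = 18903844622.
Step 3: Verify x_7² - 132·y_7² = 47170905077038818620689 - 47170905077038818620688 = 1 (should be 1). ✓

(x_1, y_1) = (23, 2); (x_7, y_7) = (217188639383, 18903844622).


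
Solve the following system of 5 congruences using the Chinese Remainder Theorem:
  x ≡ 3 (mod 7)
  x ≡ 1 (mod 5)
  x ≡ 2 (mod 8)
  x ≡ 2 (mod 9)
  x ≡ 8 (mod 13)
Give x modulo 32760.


Product of moduli M = 7 · 5 · 8 · 9 · 13 = 32760.
Merge one congruence at a time:
  Start: x ≡ 3 (mod 7).
  Combine with x ≡ 1 (mod 5); new modulus lcm = 35.
    Write x = 3 + 7·t and substitute into x ≡ 1 (mod 5): 7·t ≡ 1 − 3 = -2 (mod 5).
    Reduce coefficients mod 5: 2·t ≡ 3 (mod 5).
    The inverse of 2 mod 5 is 3 (since 2·3 = 6 = 1·5 + 1), so t ≡ 3·3 = 9 ≡ 4 (mod 5).
    Then x = 3 + 7·4 = 31, valid modulo lcm(7, 5) = 35: x ≡ 31 (mod 35).
  Combine with x ≡ 2 (mod 8); new modulus lcm = 280.
    Write x = 31 + 35·t and substitute into x ≡ 2 (mod 8): 35·t ≡ 2 − 31 = -29 (mod 8).
    Reduce coefficients mod 8: 3·t ≡ 3 (mod 8).
    The inverse of 3 mod 8 is 3 (since 3·3 = 9 = 1·8 + 1), so t ≡ 3·3 = 9 ≡ 1 (mod 8).
    Then x = 31 + 35·1 = 66, valid modulo lcm(35, 8) = 280: x ≡ 66 (mod 280).
  Combine with x ≡ 2 (mod 9); new modulus lcm = 2520.
    Write x = 66 + 280·t and substitute into x ≡ 2 (mod 9): 280·t ≡ 2 − 66 = -64 (mod 9).
    Reduce coefficients mod 9: 1·t ≡ 8 (mod 9).
    So t ≡ 8 (mod 9).
    Then x = 66 + 280·8 = 2306, valid modulo lcm(280, 9) = 2520: x ≡ 2306 (mod 2520).
  Combine with x ≡ 8 (mod 13); new modulus lcm = 32760.
    Write x = 2306 + 2520·t and substitute into x ≡ 8 (mod 13): 2520·t ≡ 8 − 2306 = -2298 (mod 13).
    Reduce coefficients mod 13: 11·t ≡ 3 (mod 13).
    The inverse of 11 mod 13 is 6 (since 11·6 = 66 = 5·13 + 1), so t ≡ 6·3 = 18 ≡ 5 (mod 13).
    Then x = 2306 + 2520·5 = 14906, valid modulo lcm(2520, 13) = 32760: x ≡ 14906 (mod 32760).
Verify against each original: 14906 mod 7 = 3, 14906 mod 5 = 1, 14906 mod 8 = 2, 14906 mod 9 = 2, 14906 mod 13 = 8.

x ≡ 14906 (mod 32760).


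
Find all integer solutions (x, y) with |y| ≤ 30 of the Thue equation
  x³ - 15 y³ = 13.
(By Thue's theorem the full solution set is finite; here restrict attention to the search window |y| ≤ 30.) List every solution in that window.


The equation is x³ - 15y³ = 13. For fixed y, x³ = 15·y³ + 13, so a solution requires the RHS to be a perfect cube.
Strategy: iterate y from -30 to 30, compute RHS = 15·y³ + 13, and check whether it is a (positive or negative) perfect cube.
Check small values of y:
  y = 0: RHS = 13 is not a perfect cube.
  y = 1: RHS = 28 is not a perfect cube.
  y = -1: RHS = -2 is not a perfect cube.
  y = 2: RHS = 133 is not a perfect cube.
  y = -2: RHS = -107 is not a perfect cube.
  y = 3: RHS = 418 is not a perfect cube.
  y = -3: RHS = -392 is not a perfect cube.
Continuing the search up to |y| = 30 finds no solutions either.
No (x, y) in the scanned range satisfies the equation.

No integer solutions with |y| ≤ 30.


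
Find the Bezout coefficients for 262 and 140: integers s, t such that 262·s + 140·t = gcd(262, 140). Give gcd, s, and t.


Euclidean algorithm on (262, 140) — divide until remainder is 0:
  262 = 1 · 140 + 122
  140 = 1 · 122 + 18
  122 = 6 · 18 + 14
  18 = 1 · 14 + 4
  14 = 3 · 4 + 2
  4 = 2 · 2 + 0
gcd(262, 140) = 2.
Track Bezout coefficients alongside the remainders: start with r₀ = 262 = a·1 + b·0 (s = 1, t = 0) and r₁ = 140 = a·0 + b·1 (s = 0, t = 1); each new remainder r_{k+1} = r_{k-1} − q_k·r_k inherits s_{k+1} = s_{k-1} − q_k·s_k, t_{k+1} = t_{k-1} − q_k·t_k, so r_k = a·s_k + b·t_k at every step:
  q = 1: r = 122, s = 1 − 1·0 = 1, t = 0 − 1·1 = -1  (check: 262·1 + 140·(-1) = 122)
  q = 1: r = 18, s = 0 − 1·1 = -1, t = 1 − 1·(-1) = 2  (check: 262·(-1) + 140·2 = 18)
  q = 6: r = 14, s = 1 − 6·(-1) = 7, t = -1 − 6·2 = -13  (check: 262·7 + 140·(-13) = 14)
  q = 1: r = 4, s = -1 − 1·7 = -8, t = 2 − 1·(-13) = 15  (check: 262·(-8) + 140·15 = 4)
  q = 3: r = 2, s = 7 − 3·(-8) = 31, t = -13 − 3·15 = -58  (check: 262·31 + 140·(-58) = 2)
The row with r = 2 (the gcd) gives the Bezout coefficients s = 31, t = -58.
Result: 262 · (31) + 140 · (-58) = 2.

gcd(262, 140) = 2; s = 31, t = -58 (check: 262·31 + 140·(-58) = 2).


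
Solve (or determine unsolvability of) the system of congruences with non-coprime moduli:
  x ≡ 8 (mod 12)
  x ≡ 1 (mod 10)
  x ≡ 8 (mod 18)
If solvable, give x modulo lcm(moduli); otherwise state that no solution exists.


Moduli 12, 10, 18 are not pairwise coprime, so CRT works modulo lcm(m_i) when all pairwise compatibility conditions hold.
Pairwise compatibility: gcd(m_i, m_j) must divide a_i - a_j for every pair.
Merge one congruence at a time:
  Start: x ≡ 8 (mod 12).
  Combine with x ≡ 1 (mod 10): gcd(12, 10) = 2, and 1 - 8 = -7 is NOT divisible by 2.
    ⇒ system is inconsistent (no integer solution).

No solution (the system is inconsistent).


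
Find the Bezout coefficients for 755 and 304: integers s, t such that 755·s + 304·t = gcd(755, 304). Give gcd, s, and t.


Euclidean algorithm on (755, 304) — divide until remainder is 0:
  755 = 2 · 304 + 147
  304 = 2 · 147 + 10
  147 = 14 · 10 + 7
  10 = 1 · 7 + 3
  7 = 2 · 3 + 1
  3 = 3 · 1 + 0
gcd(755, 304) = 1.
Track Bezout coefficients alongside the remainders: start with r₀ = 755 = a·1 + b·0 (s = 1, t = 0) and r₁ = 304 = a·0 + b·1 (s = 0, t = 1); each new remainder r_{k+1} = r_{k-1} − q_k·r_k inherits s_{k+1} = s_{k-1} − q_k·s_k, t_{k+1} = t_{k-1} − q_k·t_k, so r_k = a·s_k + b·t_k at every step:
  q = 2: r = 147, s = 1 − 2·0 = 1, t = 0 − 2·1 = -2  (check: 755·1 + 304·(-2) = 147)
  q = 2: r = 10, s = 0 − 2·1 = -2, t = 1 − 2·(-2) = 5  (check: 755·(-2) + 304·5 = 10)
  q = 14: r = 7, s = 1 − 14·(-2) = 29, t = -2 − 14·5 = -72  (check: 755·29 + 304·(-72) = 7)
  q = 1: r = 3, s = -2 − 1·29 = -31, t = 5 − 1·(-72) = 77  (check: 755·(-31) + 304·77 = 3)
  q = 2: r = 1, s = 29 − 2·(-31) = 91, t = -72 − 2·77 = -226  (check: 755·91 + 304·(-226) = 1)
The row with r = 1 (the gcd) gives the Bezout coefficients s = 91, t = -226.
Result: 755 · (91) + 304 · (-226) = 1.

gcd(755, 304) = 1; s = 91, t = -226 (check: 755·91 + 304·(-226) = 1).


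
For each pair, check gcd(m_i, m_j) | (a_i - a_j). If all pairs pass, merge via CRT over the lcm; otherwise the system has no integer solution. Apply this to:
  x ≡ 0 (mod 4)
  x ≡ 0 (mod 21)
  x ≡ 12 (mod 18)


Moduli 4, 21, 18 are not pairwise coprime, so CRT works modulo lcm(m_i) when all pairwise compatibility conditions hold.
Pairwise compatibility: gcd(m_i, m_j) must divide a_i - a_j for every pair.
Merge one congruence at a time:
  Start: x ≡ 0 (mod 4).
  Combine with x ≡ 0 (mod 21): gcd(4, 21) = 1; 0 - 0 = 0, which IS divisible by 1, so compatible.
    Write x = 0 + 4·t and substitute into x ≡ 0 (mod 21): 4·t ≡ 0 − 0 = 0 (mod 21).
    The inverse of 4 mod 21 is 16 (since 4·16 = 64 = 3·21 + 1), so t ≡ 16·0 = 0 ≡ 0 (mod 21).
    Then x = 0 + 4·0 = 0, valid modulo lcm(4, 21) = 84: x ≡ 0 (mod 84).
  Combine with x ≡ 12 (mod 18): gcd(84, 18) = 6; 12 - 0 = 12, which IS divisible by 6, so compatible.
    Write x = 0 + 84·t and substitute into x ≡ 12 (mod 18): 84·t ≡ 12 − 0 = 12 (mod 18).
    Divide the congruence (and modulus) by g = 6: 14·t ≡ 2 (mod 3).
    Reduce coefficients mod 3: 2·t ≡ 2 (mod 3).
    The inverse of 2 mod 3 is 2 (since 2·2 = 4 = 1·3 + 1), so t ≡ 2·2 = 4 ≡ 1 (mod 3).
    Then x = 0 + 84·1 = 84, valid modulo lcm(84, 18) = 252: x ≡ 84 (mod 252).
Verify: 84 mod 4 = 0, 84 mod 21 = 0, 84 mod 18 = 12.

x ≡ 84 (mod 252).


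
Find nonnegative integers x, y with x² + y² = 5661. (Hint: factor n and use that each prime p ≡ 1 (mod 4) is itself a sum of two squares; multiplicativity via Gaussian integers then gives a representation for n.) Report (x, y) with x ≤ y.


Step 1: Factor n = 5661 = 3^2 · 17 · 37.
Step 2: Check the mod-4 condition on each prime factor: 3 ≡ 3 (mod 4), exponent 2 (must be even); 17 ≡ 1 (mod 4), exponent 1; 37 ≡ 1 (mod 4), exponent 1.
All primes ≡ 3 (mod 4) appear to even exponent (or don't appear), so by the two-squares theorem n IS expressible as a sum of two squares.
Step 3: Build a representation. Group n = k² · m with k = 3 and m = 17 · 37 = 629 (a product of primes ≡ 1 (mod 4)); a representation of m scales to one of n via (k·x)² + (k·y)² = k²(x² + y²). Each prime p ≡ 1 (mod 4) is itself a sum of two squares; find a² by testing p − a² for a perfect square:
  17: 17 − 1² = 16 = 4² ⇒ 17 = 1² + 4².
  37: 37 − 1² = 36 = 6² ⇒ 37 = 1² + 6².
  Combine using the Brahmagupta–Fibonacci identity (a² + b²)(c² + d²) = (ac − bd)² + (ad + bc)² = (ac + bd)² + (ad − bc)²:
  17 · 37 = 629: from (1² + 4²)(1² + 6²), take (1·1 − 4·6, 1·6 + 4·1) = (1 − 24, 6 + 4) = (-23, 10); dropping signs (only squares matter) gives (23, 10); check 23² + 10² = 529 + 100 = 629 ✓.
  Scale by k = 3: (3·23, 3·10) = (69, 30).
Step 4: Order so x ≤ y and verify: 30² + 69² = 900 + 4761 = 5661 = n. ✓

n = 5661 = 30² + 69² (one valid representation with x ≤ y).


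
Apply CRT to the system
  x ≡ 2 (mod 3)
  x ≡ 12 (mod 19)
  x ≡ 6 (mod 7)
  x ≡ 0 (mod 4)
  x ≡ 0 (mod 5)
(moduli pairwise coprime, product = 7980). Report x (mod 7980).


Product of moduli M = 3 · 19 · 7 · 4 · 5 = 7980.
Merge one congruence at a time:
  Start: x ≡ 2 (mod 3).
  Combine with x ≡ 12 (mod 19); new modulus lcm = 57.
    Write x = 2 + 3·t and substitute into x ≡ 12 (mod 19): 3·t ≡ 12 − 2 = 10 (mod 19).
    The inverse of 3 mod 19 is 13 (since 3·13 = 39 = 2·19 + 1), so t ≡ 13·10 = 130 ≡ 16 (mod 19).
    Then x = 2 + 3·16 = 50, valid modulo lcm(3, 19) = 57: x ≡ 50 (mod 57).
  Combine with x ≡ 6 (mod 7); new modulus lcm = 399.
    Write x = 50 + 57·t and substitute into x ≡ 6 (mod 7): 57·t ≡ 6 − 50 = -44 (mod 7).
    Reduce coefficients mod 7: 1·t ≡ 5 (mod 7).
    So t ≡ 5 (mod 7).
    Then x = 50 + 57·5 = 335, valid modulo lcm(57, 7) = 399: x ≡ 335 (mod 399).
  Combine with x ≡ 0 (mod 4); new modulus lcm = 1596.
    Write x = 335 + 399·t and substitute into x ≡ 0 (mod 4): 399·t ≡ 0 − 335 = -335 (mod 4).
    Reduce coefficients mod 4: 3·t ≡ 1 (mod 4).
    The inverse of 3 mod 4 is 3 (since 3·3 = 9 = 2·4 + 1), so t ≡ 3·1 = 3 ≡ 3 (mod 4).
    Then x = 335 + 399·3 = 1532, valid modulo lcm(399, 4) = 1596: x ≡ 1532 (mod 1596).
  Combine with x ≡ 0 (mod 5); new modulus lcm = 7980.
    Write x = 1532 + 1596·t and substitute into x ≡ 0 (mod 5): 1596·t ≡ 0 − 1532 = -1532 (mod 5).
    Reduce coefficients mod 5: 1·t ≡ 3 (mod 5).
    So t ≡ 3 (mod 5).
    Then x = 1532 + 1596·3 = 6320, valid modulo lcm(1596, 5) = 7980: x ≡ 6320 (mod 7980).
Verify against each original: 6320 mod 3 = 2, 6320 mod 19 = 12, 6320 mod 7 = 6, 6320 mod 4 = 0, 6320 mod 5 = 0.

x ≡ 6320 (mod 7980).


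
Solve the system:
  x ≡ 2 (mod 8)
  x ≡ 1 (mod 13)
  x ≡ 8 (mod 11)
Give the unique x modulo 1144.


Moduli 8, 13, 11 are pairwise coprime; by CRT there is a unique solution modulo M = 8 · 13 · 11 = 1144.
Solve pairwise, accumulating the modulus:
  Start with x ≡ 2 (mod 8).
  Combine with x ≡ 1 (mod 13): since gcd(8, 13) = 1, we get a unique residue mod 104.
    Write x = 2 + 8·t and substitute into x ≡ 1 (mod 13): 8·t ≡ 1 − 2 = -1 (mod 13).
    Reduce coefficients mod 13: 8·t ≡ 12 (mod 13).
    The inverse of 8 mod 13 is 5 (since 8·5 = 40 = 3·13 + 1), so t ≡ 5·12 = 60 ≡ 8 (mod 13).
    Then x = 2 + 8·8 = 66, valid modulo lcm(8, 13) = 104: x ≡ 66 (mod 104).
  Combine with x ≡ 8 (mod 11): since gcd(104, 11) = 1, we get a unique residue mod 1144.
    Write x = 66 + 104·t and substitute into x ≡ 8 (mod 11): 104·t ≡ 8 − 66 = -58 (mod 11).
    Reduce coefficients mod 11: 5·t ≡ 8 (mod 11).
    The inverse of 5 mod 11 is 9 (since 5·9 = 45 = 4·11 + 1), so t ≡ 9·8 = 72 ≡ 6 (mod 11).
    Then x = 66 + 104·6 = 690, valid modulo lcm(104, 11) = 1144: x ≡ 690 (mod 1144).
Verify: 690 mod 8 = 2 ✓, 690 mod 13 = 1 ✓, 690 mod 11 = 8 ✓.

x ≡ 690 (mod 1144).


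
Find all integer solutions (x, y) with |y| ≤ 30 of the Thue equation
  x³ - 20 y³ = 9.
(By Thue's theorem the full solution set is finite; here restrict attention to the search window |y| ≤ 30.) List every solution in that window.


The equation is x³ - 20y³ = 9. For fixed y, x³ = 20·y³ + 9, so a solution requires the RHS to be a perfect cube.
Strategy: iterate y from -30 to 30, compute RHS = 20·y³ + 9, and check whether it is a (positive or negative) perfect cube.
Check small values of y:
  y = 0: RHS = 9 is not a perfect cube.
  y = 1: RHS = 29 is not a perfect cube.
  y = -1: RHS = -11 is not a perfect cube.
  y = 2: RHS = 169 is not a perfect cube.
  y = -2: RHS = -151 is not a perfect cube.
  y = 3: RHS = 549 is not a perfect cube.
  y = -3: RHS = -531 is not a perfect cube.
Continuing the search up to |y| = 30 finds no solutions either.
No (x, y) in the scanned range satisfies the equation.

No integer solutions with |y| ≤ 30.


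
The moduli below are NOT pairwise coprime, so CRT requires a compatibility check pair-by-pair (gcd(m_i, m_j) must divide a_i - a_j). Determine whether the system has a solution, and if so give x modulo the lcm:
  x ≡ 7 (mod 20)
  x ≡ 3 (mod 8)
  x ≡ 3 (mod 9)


Moduli 20, 8, 9 are not pairwise coprime, so CRT works modulo lcm(m_i) when all pairwise compatibility conditions hold.
Pairwise compatibility: gcd(m_i, m_j) must divide a_i - a_j for every pair.
Merge one congruence at a time:
  Start: x ≡ 7 (mod 20).
  Combine with x ≡ 3 (mod 8): gcd(20, 8) = 4; 3 - 7 = -4, which IS divisible by 4, so compatible.
    Write x = 7 + 20·t and substitute into x ≡ 3 (mod 8): 20·t ≡ 3 − 7 = -4 (mod 8).
    Divide the congruence (and modulus) by g = 4: 5·t ≡ -1 (mod 2).
    Reduce coefficients mod 2: 1·t ≡ 1 (mod 2).
    So t ≡ 1 (mod 2).
    Then x = 7 + 20·1 = 27, valid modulo lcm(20, 8) = 40: x ≡ 27 (mod 40).
  Combine with x ≡ 3 (mod 9): gcd(40, 9) = 1; 3 - 27 = -24, which IS divisible by 1, so compatible.
    Write x = 27 + 40·t and substitute into x ≡ 3 (mod 9): 40·t ≡ 3 − 27 = -24 (mod 9).
    Reduce coefficients mod 9: 4·t ≡ 3 (mod 9).
    The inverse of 4 mod 9 is 7 (since 4·7 = 28 = 3·9 + 1), so t ≡ 7·3 = 21 ≡ 3 (mod 9).
    Then x = 27 + 40·3 = 147, valid modulo lcm(40, 9) = 360: x ≡ 147 (mod 360).
Verify: 147 mod 20 = 7, 147 mod 8 = 3, 147 mod 9 = 3.

x ≡ 147 (mod 360).


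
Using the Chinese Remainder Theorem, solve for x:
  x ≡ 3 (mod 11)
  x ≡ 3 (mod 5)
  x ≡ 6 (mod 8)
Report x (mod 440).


Moduli 11, 5, 8 are pairwise coprime; by CRT there is a unique solution modulo M = 11 · 5 · 8 = 440.
Solve pairwise, accumulating the modulus:
  Start with x ≡ 3 (mod 11).
  Combine with x ≡ 3 (mod 5): since gcd(11, 5) = 1, we get a unique residue mod 55.
    Write x = 3 + 11·t and substitute into x ≡ 3 (mod 5): 11·t ≡ 3 − 3 = 0 (mod 5).
    Reduce coefficients mod 5: 1·t ≡ 0 (mod 5).
    So t ≡ 0 (mod 5).
    Then x = 3 + 11·0 = 3, valid modulo lcm(11, 5) = 55: x ≡ 3 (mod 55).
  Combine with x ≡ 6 (mod 8): since gcd(55, 8) = 1, we get a unique residue mod 440.
    Write x = 3 + 55·t and substitute into x ≡ 6 (mod 8): 55·t ≡ 6 − 3 = 3 (mod 8).
    Reduce coefficients mod 8: 7·t ≡ 3 (mod 8).
    The inverse of 7 mod 8 is 7 (since 7·7 = 49 = 6·8 + 1), so t ≡ 7·3 = 21 ≡ 5 (mod 8).
    Then x = 3 + 55·5 = 278, valid modulo lcm(55, 8) = 440: x ≡ 278 (mod 440).
Verify: 278 mod 11 = 3 ✓, 278 mod 5 = 3 ✓, 278 mod 8 = 6 ✓.

x ≡ 278 (mod 440).


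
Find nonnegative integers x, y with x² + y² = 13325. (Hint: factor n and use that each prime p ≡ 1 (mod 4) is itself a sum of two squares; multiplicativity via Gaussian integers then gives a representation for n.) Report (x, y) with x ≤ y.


Step 1: Factor n = 13325 = 5^2 · 13 · 41.
Step 2: Check the mod-4 condition on each prime factor: 5 ≡ 1 (mod 4), exponent 2; 13 ≡ 1 (mod 4), exponent 1; 41 ≡ 1 (mod 4), exponent 1.
All primes ≡ 3 (mod 4) appear to even exponent (or don't appear), so by the two-squares theorem n IS expressible as a sum of two squares.
Step 3: Build a representation. Group n = k² · m with k = 5 and m = 13 · 41 = 533 (a product of primes ≡ 1 (mod 4)); a representation of m scales to one of n via (k·x)² + (k·y)² = k²(x² + y²). Each prime p ≡ 1 (mod 4) is itself a sum of two squares; find a² by testing p − a² for a perfect square:
  13: 13 − 1² = 12, 13 − 2² = 9 = 3² ⇒ 13 = 2² + 3².
  41: 41 − 1² = 40, 41 − 2² = 37, 41 − 3² = 32, 41 − 4² = 25 = 5² ⇒ 41 = 4² + 5².
  Combine using the Brahmagupta–Fibonacci identity (a² + b²)(c² + d²) = (ac − bd)² + (ad + bc)² = (ac + bd)² + (ad − bc)²:
  13 · 41 = 533: from (2² + 3²)(4² + 5²), take (2·4 − 3·5, 2·5 + 3·4) = (8 − 15, 10 + 12) = (-7, 22); dropping signs (only squares matter) gives (7, 22); check 7² + 22² = 49 + 484 = 533 ✓.
  Scale by k = 5: (5·7, 5·22) = (35, 110).
Step 4: Order so x ≤ y and verify: 35² + 110² = 1225 + 12100 = 13325 = n. ✓

n = 13325 = 35² + 110² (one valid representation with x ≤ y).


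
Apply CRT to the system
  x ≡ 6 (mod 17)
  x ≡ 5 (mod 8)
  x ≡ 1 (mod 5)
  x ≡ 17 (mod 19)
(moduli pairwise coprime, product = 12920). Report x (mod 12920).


Product of moduli M = 17 · 8 · 5 · 19 = 12920.
Merge one congruence at a time:
  Start: x ≡ 6 (mod 17).
  Combine with x ≡ 5 (mod 8); new modulus lcm = 136.
    Write x = 6 + 17·t and substitute into x ≡ 5 (mod 8): 17·t ≡ 5 − 6 = -1 (mod 8).
    Reduce coefficients mod 8: 1·t ≡ 7 (mod 8).
    So t ≡ 7 (mod 8).
    Then x = 6 + 17·7 = 125, valid modulo lcm(17, 8) = 136: x ≡ 125 (mod 136).
  Combine with x ≡ 1 (mod 5); new modulus lcm = 680.
    Write x = 125 + 136·t and substitute into x ≡ 1 (mod 5): 136·t ≡ 1 − 125 = -124 (mod 5).
    Reduce coefficients mod 5: 1·t ≡ 1 (mod 5).
    So t ≡ 1 (mod 5).
    Then x = 125 + 136·1 = 261, valid modulo lcm(136, 5) = 680: x ≡ 261 (mod 680).
  Combine with x ≡ 17 (mod 19); new modulus lcm = 12920.
    Write x = 261 + 680·t and substitute into x ≡ 17 (mod 19): 680·t ≡ 17 − 261 = -244 (mod 19).
    Reduce coefficients mod 19: 15·t ≡ 3 (mod 19).
    The inverse of 15 mod 19 is 14 (since 15·14 = 210 = 11·19 + 1), so t ≡ 14·3 = 42 ≡ 4 (mod 19).
    Then x = 261 + 680·4 = 2981, valid modulo lcm(680, 19) = 12920: x ≡ 2981 (mod 12920).
Verify against each original: 2981 mod 17 = 6, 2981 mod 8 = 5, 2981 mod 5 = 1, 2981 mod 19 = 17.

x ≡ 2981 (mod 12920).


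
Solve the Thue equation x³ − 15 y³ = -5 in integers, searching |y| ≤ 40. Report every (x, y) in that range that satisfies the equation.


The equation is x³ - 15y³ = -5. For fixed y, x³ = 15·y³ − 5, so a solution requires the RHS to be a perfect cube.
Strategy: iterate y from -40 to 40, compute RHS = 15·y³ − 5, and check whether it is a (positive or negative) perfect cube.
Check small values of y:
  y = 0: RHS = -5 is not a perfect cube.
  y = 1: RHS = 10 is not a perfect cube.
  y = -1: RHS = -20 is not a perfect cube.
  y = 2: RHS = 115 is not a perfect cube.
  y = -2: RHS = -125 = (-5)³ ⇒ x = -5 works.
  y = 3: RHS = 400 is not a perfect cube.
  y = -3: RHS = -410 is not a perfect cube.
Continuing the search up to |y| = 40 finds no further solutions beyond those listed.
Collected solutions: (-5, -2).

Solutions (with |y| ≤ 40): (-5, -2).


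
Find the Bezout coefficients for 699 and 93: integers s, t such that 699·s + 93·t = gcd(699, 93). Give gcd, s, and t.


Euclidean algorithm on (699, 93) — divide until remainder is 0:
  699 = 7 · 93 + 48
  93 = 1 · 48 + 45
  48 = 1 · 45 + 3
  45 = 15 · 3 + 0
gcd(699, 93) = 3.
Track Bezout coefficients alongside the remainders: start with r₀ = 699 = a·1 + b·0 (s = 1, t = 0) and r₁ = 93 = a·0 + b·1 (s = 0, t = 1); each new remainder r_{k+1} = r_{k-1} − q_k·r_k inherits s_{k+1} = s_{k-1} − q_k·s_k, t_{k+1} = t_{k-1} − q_k·t_k, so r_k = a·s_k + b·t_k at every step:
  q = 7: r = 48, s = 1 − 7·0 = 1, t = 0 − 7·1 = -7  (check: 699·1 + 93·(-7) = 48)
  q = 1: r = 45, s = 0 − 1·1 = -1, t = 1 − 1·(-7) = 8  (check: 699·(-1) + 93·8 = 45)
  q = 1: r = 3, s = 1 − 1·(-1) = 2, t = -7 − 1·8 = -15  (check: 699·2 + 93·(-15) = 3)
The row with r = 3 (the gcd) gives the Bezout coefficients s = 2, t = -15.
Result: 699 · (2) + 93 · (-15) = 3.

gcd(699, 93) = 3; s = 2, t = -15 (check: 699·2 + 93·(-15) = 3).


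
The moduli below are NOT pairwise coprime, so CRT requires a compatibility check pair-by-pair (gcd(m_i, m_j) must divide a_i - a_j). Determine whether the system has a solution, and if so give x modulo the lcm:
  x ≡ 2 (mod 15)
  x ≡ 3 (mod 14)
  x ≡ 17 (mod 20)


Moduli 15, 14, 20 are not pairwise coprime, so CRT works modulo lcm(m_i) when all pairwise compatibility conditions hold.
Pairwise compatibility: gcd(m_i, m_j) must divide a_i - a_j for every pair.
Merge one congruence at a time:
  Start: x ≡ 2 (mod 15).
  Combine with x ≡ 3 (mod 14): gcd(15, 14) = 1; 3 - 2 = 1, which IS divisible by 1, so compatible.
    Write x = 2 + 15·t and substitute into x ≡ 3 (mod 14): 15·t ≡ 3 − 2 = 1 (mod 14).
    Reduce coefficients mod 14: 1·t ≡ 1 (mod 14).
    So t ≡ 1 (mod 14).
    Then x = 2 + 15·1 = 17, valid modulo lcm(15, 14) = 210: x ≡ 17 (mod 210).
  Combine with x ≡ 17 (mod 20): gcd(210, 20) = 10; 17 - 17 = 0, which IS divisible by 10, so compatible.
    Write x = 17 + 210·t and substitute into x ≡ 17 (mod 20): 210·t ≡ 17 − 17 = 0 (mod 20).
    Divide the congruence (and modulus) by g = 10: 21·t ≡ 0 (mod 2).
    Reduce coefficients mod 2: 1·t ≡ 0 (mod 2).
    So t ≡ 0 (mod 2).
    Then x = 17 + 210·0 = 17, valid modulo lcm(210, 20) = 420: x ≡ 17 (mod 420).
Verify: 17 mod 15 = 2, 17 mod 14 = 3, 17 mod 20 = 17.

x ≡ 17 (mod 420).


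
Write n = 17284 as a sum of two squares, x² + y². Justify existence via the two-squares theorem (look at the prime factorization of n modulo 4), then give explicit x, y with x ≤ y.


Step 1: Factor n = 17284 = 2^2 · 29 · 149.
Step 2: Check the mod-4 condition on each prime factor: 2 = 2 (special); 29 ≡ 1 (mod 4), exponent 1; 149 ≡ 1 (mod 4), exponent 1.
All primes ≡ 3 (mod 4) appear to even exponent (or don't appear), so by the two-squares theorem n IS expressible as a sum of two squares.
Step 3: Build a representation. Group n = k² · m with k = 2 and m = 29 · 149 = 4321 (a product of primes ≡ 1 (mod 4)); a representation of m scales to one of n via (k·x)² + (k·y)² = k²(x² + y²). Each prime p ≡ 1 (mod 4) is itself a sum of two squares; find a² by testing p − a² for a perfect square:
  29: 29 − 1² = 28, 29 − 2² = 25 = 5² ⇒ 29 = 2² + 5².
  149: 149 − 1² = 148, 149 − 2² = 145, 149 − 3² = 140, 149 − 4² = 133, 149 − 5² = 124, 149 − 6² = 113, 149 − 7² = 100 = 10² ⇒ 149 = 7² + 10².
  Combine using the Brahmagupta–Fibonacci identity (a² + b²)(c² + d²) = (ac − bd)² + (ad + bc)² = (ac + bd)² + (ad − bc)²:
  29 · 149 = 4321: from (2² + 5²)(7² + 10²), take (2·7 − 5·10, 2·10 + 5·7) = (14 − 50, 20 + 35) = (-36, 55); dropping signs (only squares matter) gives (36, 55); check 36² + 55² = 1296 + 3025 = 4321 ✓.
  Scale by k = 2: (2·36, 2·55) = (72, 110).
Step 4: Order so x ≤ y and verify: 72² + 110² = 5184 + 12100 = 17284 = n. ✓

n = 17284 = 72² + 110² (one valid representation with x ≤ y).


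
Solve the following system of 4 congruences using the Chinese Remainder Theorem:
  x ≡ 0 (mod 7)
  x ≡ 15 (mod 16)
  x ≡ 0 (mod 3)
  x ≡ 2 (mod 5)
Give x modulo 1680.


Product of moduli M = 7 · 16 · 3 · 5 = 1680.
Merge one congruence at a time:
  Start: x ≡ 0 (mod 7).
  Combine with x ≡ 15 (mod 16); new modulus lcm = 112.
    Write x = 0 + 7·t and substitute into x ≡ 15 (mod 16): 7·t ≡ 15 − 0 = 15 (mod 16).
    The inverse of 7 mod 16 is 7 (since 7·7 = 49 = 3·16 + 1), so t ≡ 7·15 = 105 ≡ 9 (mod 16).
    Then x = 0 + 7·9 = 63, valid modulo lcm(7, 16) = 112: x ≡ 63 (mod 112).
  Combine with x ≡ 0 (mod 3); new modulus lcm = 336.
    Write x = 63 + 112·t and substitute into x ≡ 0 (mod 3): 112·t ≡ 0 − 63 = -63 (mod 3).
    Reduce coefficients mod 3: 1·t ≡ 0 (mod 3).
    So t ≡ 0 (mod 3).
    Then x = 63 + 112·0 = 63, valid modulo lcm(112, 3) = 336: x ≡ 63 (mod 336).
  Combine with x ≡ 2 (mod 5); new modulus lcm = 1680.
    Write x = 63 + 336·t and substitute into x ≡ 2 (mod 5): 336·t ≡ 2 − 63 = -61 (mod 5).
    Reduce coefficients mod 5: 1·t ≡ 4 (mod 5).
    So t ≡ 4 (mod 5).
    Then x = 63 + 336·4 = 1407, valid modulo lcm(336, 5) = 1680: x ≡ 1407 (mod 1680).
Verify against each original: 1407 mod 7 = 0, 1407 mod 16 = 15, 1407 mod 3 = 0, 1407 mod 5 = 2.

x ≡ 1407 (mod 1680).


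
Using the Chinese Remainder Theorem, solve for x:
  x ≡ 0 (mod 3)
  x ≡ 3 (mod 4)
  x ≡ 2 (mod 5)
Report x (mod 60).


Moduli 3, 4, 5 are pairwise coprime; by CRT there is a unique solution modulo M = 3 · 4 · 5 = 60.
Solve pairwise, accumulating the modulus:
  Start with x ≡ 0 (mod 3).
  Combine with x ≡ 3 (mod 4): since gcd(3, 4) = 1, we get a unique residue mod 12.
    Write x = 0 + 3·t and substitute into x ≡ 3 (mod 4): 3·t ≡ 3 − 0 = 3 (mod 4).
    The inverse of 3 mod 4 is 3 (since 3·3 = 9 = 2·4 + 1), so t ≡ 3·3 = 9 ≡ 1 (mod 4).
    Then x = 0 + 3·1 = 3, valid modulo lcm(3, 4) = 12: x ≡ 3 (mod 12).
  Combine with x ≡ 2 (mod 5): since gcd(12, 5) = 1, we get a unique residue mod 60.
    Write x = 3 + 12·t and substitute into x ≡ 2 (mod 5): 12·t ≡ 2 − 3 = -1 (mod 5).
    Reduce coefficients mod 5: 2·t ≡ 4 (mod 5).
    The inverse of 2 mod 5 is 3 (since 2·3 = 6 = 1·5 + 1), so t ≡ 3·4 = 12 ≡ 2 (mod 5).
    Then x = 3 + 12·2 = 27, valid modulo lcm(12, 5) = 60: x ≡ 27 (mod 60).
Verify: 27 mod 3 = 0 ✓, 27 mod 4 = 3 ✓, 27 mod 5 = 2 ✓.

x ≡ 27 (mod 60).


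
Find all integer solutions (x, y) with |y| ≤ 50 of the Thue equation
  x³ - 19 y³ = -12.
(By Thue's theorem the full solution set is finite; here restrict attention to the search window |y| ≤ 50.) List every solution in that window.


The equation is x³ - 19y³ = -12. For fixed y, x³ = 19·y³ − 12, so a solution requires the RHS to be a perfect cube.
Strategy: iterate y from -50 to 50, compute RHS = 19·y³ − 12, and check whether it is a (positive or negative) perfect cube.
Check small values of y:
  y = 0: RHS = -12 is not a perfect cube.
  y = 1: RHS = 7 is not a perfect cube.
  y = -1: RHS = -31 is not a perfect cube.
  y = 2: RHS = 140 is not a perfect cube.
  y = -2: RHS = -164 is not a perfect cube.
  y = 3: RHS = 501 is not a perfect cube.
  y = -3: RHS = -525 is not a perfect cube.
Continuing the search up to |y| = 50 finds no solutions either.
No (x, y) in the scanned range satisfies the equation.

No integer solutions with |y| ≤ 50.


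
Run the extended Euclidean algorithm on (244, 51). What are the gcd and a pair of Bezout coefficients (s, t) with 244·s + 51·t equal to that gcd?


Euclidean algorithm on (244, 51) — divide until remainder is 0:
  244 = 4 · 51 + 40
  51 = 1 · 40 + 11
  40 = 3 · 11 + 7
  11 = 1 · 7 + 4
  7 = 1 · 4 + 3
  4 = 1 · 3 + 1
  3 = 3 · 1 + 0
gcd(244, 51) = 1.
Track Bezout coefficients alongside the remainders: start with r₀ = 244 = a·1 + b·0 (s = 1, t = 0) and r₁ = 51 = a·0 + b·1 (s = 0, t = 1); each new remainder r_{k+1} = r_{k-1} − q_k·r_k inherits s_{k+1} = s_{k-1} − q_k·s_k, t_{k+1} = t_{k-1} − q_k·t_k, so r_k = a·s_k + b·t_k at every step:
  q = 4: r = 40, s = 1 − 4·0 = 1, t = 0 − 4·1 = -4  (check: 244·1 + 51·(-4) = 40)
  q = 1: r = 11, s = 0 − 1·1 = -1, t = 1 − 1·(-4) = 5  (check: 244·(-1) + 51·5 = 11)
  q = 3: r = 7, s = 1 − 3·(-1) = 4, t = -4 − 3·5 = -19  (check: 244·4 + 51·(-19) = 7)
  q = 1: r = 4, s = -1 − 1·4 = -5, t = 5 − 1·(-19) = 24  (check: 244·(-5) + 51·24 = 4)
  q = 1: r = 3, s = 4 − 1·(-5) = 9, t = -19 − 1·24 = -43  (check: 244·9 + 51·(-43) = 3)
  q = 1: r = 1, s = -5 − 1·9 = -14, t = 24 − 1·(-43) = 67  (check: 244·(-14) + 51·67 = 1)
The row with r = 1 (the gcd) gives the Bezout coefficients s = -14, t = 67.
Result: 244 · (-14) + 51 · (67) = 1.

gcd(244, 51) = 1; s = -14, t = 67 (check: 244·(-14) + 51·67 = 1).


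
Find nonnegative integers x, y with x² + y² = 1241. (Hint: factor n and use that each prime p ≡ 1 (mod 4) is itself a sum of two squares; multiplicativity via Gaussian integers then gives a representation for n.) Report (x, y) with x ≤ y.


Step 1: Factor n = 1241 = 17 · 73.
Step 2: Check the mod-4 condition on each prime factor: 17 ≡ 1 (mod 4), exponent 1; 73 ≡ 1 (mod 4), exponent 1.
All primes ≡ 3 (mod 4) appear to even exponent (or don't appear), so by the two-squares theorem n IS expressible as a sum of two squares.
Step 3: Build a representation. Here n = 17 · 73 is a product of primes ≡ 1 (mod 4). Each prime p ≡ 1 (mod 4) is itself a sum of two squares; find a² by testing p − a² for a perfect square:
  17: 17 − 1² = 16 = 4² ⇒ 17 = 1² + 4².
  73: 73 − 1² = 72, 73 − 2² = 69, 73 − 3² = 64 = 8² ⇒ 73 = 3² + 8².
  Combine using the Brahmagupta–Fibonacci identity (a² + b²)(c² + d²) = (ac − bd)² + (ad + bc)² = (ac + bd)² + (ad − bc)²:
  17 · 73 = 1241: from (1² + 4²)(3² + 8²), take (1·3 − 4·8, 1·8 + 4·3) = (3 − 32, 8 + 12) = (-29, 20); dropping signs (only squares matter) gives (29, 20); check 29² + 20² = 841 + 400 = 1241 ✓.
Step 4: Order so x ≤ y and verify: 20² + 29² = 400 + 841 = 1241 = n. ✓

n = 1241 = 20² + 29² (one valid representation with x ≤ y).


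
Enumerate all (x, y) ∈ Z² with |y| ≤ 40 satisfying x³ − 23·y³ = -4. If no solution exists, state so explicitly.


The equation is x³ - 23y³ = -4. For fixed y, x³ = 23·y³ − 4, so a solution requires the RHS to be a perfect cube.
Strategy: iterate y from -40 to 40, compute RHS = 23·y³ − 4, and check whether it is a (positive or negative) perfect cube.
Check small values of y:
  y = 0: RHS = -4 is not a perfect cube.
  y = 1: RHS = 19 is not a perfect cube.
  y = -1: RHS = -27 = (-3)³ ⇒ x = -3 works.
  y = 2: RHS = 180 is not a perfect cube.
  y = -2: RHS = -188 is not a perfect cube.
  y = 3: RHS = 617 is not a perfect cube.
  y = -3: RHS = -625 is not a perfect cube.
Continuing the search up to |y| = 40 finds no further solutions beyond those listed.
Collected solutions: (-3, -1).

Solutions (with |y| ≤ 40): (-3, -1).


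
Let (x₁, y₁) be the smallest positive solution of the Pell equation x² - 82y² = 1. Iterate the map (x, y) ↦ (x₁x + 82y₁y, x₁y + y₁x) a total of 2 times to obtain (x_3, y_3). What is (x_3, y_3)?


Step 1: Find the fundamental solution (x₁, y₁) of x² - 82y² = 1.
  Expand √82 as a continued fraction. a₀ = ⌊√82⌋ = 9; iterate m_{k+1} = d_k·a_k − m_k, d_{k+1} = (82 − m_{k+1}²)/d_k, a_{k+1} = ⌊(a₀ + m_{k+1})/d_{k+1}⌋ (starting m₀ = 0, d₀ = 1), with convergents p_k = a_k·p_{k-1} + p_{k-2}, q_k = a_k·q_{k-1} + q_{k-2} (p₋₁ = 1, q₋₁ = 0):
  k = 0: a₀ = 9; p₀/q₀ = 9/1; p₀² − 82·q₀² = 81 − 82 = -1.
  k = 1: m = 9, d = 1, a = ⌊(9 + 9)/1⌋ = 18; p/q = (18·9 + 1)/(18·1 + 0) = 163/18; p² − 82·q² = 26569 − 26568 = 1.
  The first convergent with p² − 82·q² = 1 gives the fundamental solution (x₁, y₁) = (163, 18).
Step 2: Apply the recurrence (x_{n+1}, y_{n+1}) = (x₁x_n + 82y₁y_n, x₁y_n + y₁x_n) repeatedly.
  From (x_1, y_1) = (163, 18): x_2 = 163·163 + 82·18·18 = 53137; y_2 = 163·18 + 18·163 = 5868.
  From (x_2, y_2) = (53137, 5868): x_3 = 163·53137 + 82·18·5868 = 17322499; y_3 = 163·5868 + 18·53137 = 1912950.
Step 3: Verify x_3² - 82·y_3² = 300068971605001 - 300068971605000 = 1 (should be 1). ✓

(x_1, y_1) = (163, 18); (x_3, y_3) = (17322499, 1912950).
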